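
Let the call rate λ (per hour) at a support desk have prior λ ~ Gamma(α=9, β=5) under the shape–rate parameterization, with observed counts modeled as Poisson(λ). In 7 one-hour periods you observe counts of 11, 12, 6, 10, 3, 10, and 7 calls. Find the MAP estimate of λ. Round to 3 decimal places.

Σxᵢ = 11+12+6+10+3+10+7 = 59, with n = 7.
Posterior ∝ λ^8e^(−5λ) · λ^59e^(−7λ) = λ^67e^(−12λ), i.e. Gamma(shape=68, rate=12).
The mode of a Gamma(a, b) with a ≥ 1 (shape–rate) is (a−1)/b = 67/12 ≈ 5.583.

λ̂_MAP = 5.583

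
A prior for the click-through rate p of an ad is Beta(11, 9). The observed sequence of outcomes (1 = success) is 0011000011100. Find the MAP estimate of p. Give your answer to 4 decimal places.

p̂_MAP = 0.4839

Prior: Beta(11, 9).
Data: 5 successes in 13 trials (from the sequence). The binomial likelihood contributes p^5(1−p)^8, so the posterior is Beta(11+5, 9+8) = Beta(16, 17).
For Beta(a, b) with a, b > 1 the mode is (a−1)/(a+b−2) = 15/31 ≈ 0.4839.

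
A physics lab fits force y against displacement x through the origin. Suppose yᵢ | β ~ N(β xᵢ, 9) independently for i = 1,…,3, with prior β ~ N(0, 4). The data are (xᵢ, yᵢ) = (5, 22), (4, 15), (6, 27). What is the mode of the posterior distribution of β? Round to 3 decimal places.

β̂_MAP = 4.189

log p(β | y) = −Σ(yᵢ − βxᵢ)²/(2·9) − β²/(2·4) + const.
Setting the derivative to zero: Σxᵢ(yᵢ − βxᵢ)/9 − β/4 = 0, so β = Σxᵢyᵢ / (Σxᵢ² + σ²/τ²).
Σxᵢyᵢ = 5·22 + 4·15 + 6·27 = 332; Σxᵢ² = 77; σ²/τ² = 2.25.
β̂_MAP = 332 / (77 + 2.25) = 332/79.25 ≈ 4.189.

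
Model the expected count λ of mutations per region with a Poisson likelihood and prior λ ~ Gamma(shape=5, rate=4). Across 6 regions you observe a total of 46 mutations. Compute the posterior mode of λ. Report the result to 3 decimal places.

Σxᵢ = 46, n = 6.
Posterior ∝ λ^4e^(−4λ) · λ^46e^(−6λ) = λ^50e^(−10λ), i.e. Gamma(shape=51, rate=10).
The mode of a Gamma(a, b) with a ≥ 1 (shape–rate) is (a−1)/b = 50/10 ≈ 5.000.

λ̂_MAP = 5.000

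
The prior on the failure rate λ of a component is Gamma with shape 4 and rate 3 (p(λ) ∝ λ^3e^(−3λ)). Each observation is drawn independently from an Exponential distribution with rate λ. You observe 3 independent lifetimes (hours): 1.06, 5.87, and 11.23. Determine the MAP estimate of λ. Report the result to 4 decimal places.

λ̂_MAP = 0.2836

The Exponential(rate=λ) likelihood is ∝ λ^n e^(−λΣtᵢ). Here n = 3 and Σtᵢ = 1.06 + 5.87 + 11.23 = 18.16.
Posterior ∝ λ^3e^(−3λ) · λ^3e^(−18.16λ) = λ^6e^(−21.16λ), i.e. Gamma(7, 21.16).
Mode = (a−1)/b = 6/21.16 ≈ 0.2836.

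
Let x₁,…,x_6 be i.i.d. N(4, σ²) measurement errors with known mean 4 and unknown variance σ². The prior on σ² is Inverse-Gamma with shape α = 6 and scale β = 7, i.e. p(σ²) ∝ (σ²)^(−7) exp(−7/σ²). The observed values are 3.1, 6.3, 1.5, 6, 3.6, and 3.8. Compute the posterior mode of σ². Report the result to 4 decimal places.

σ̂²_MAP = 1.5275

Sum of squared deviations about the known mean: SS = (3.1−4)² + (6.3−4)² + (1.5−4)² + (6−4)² + (3.6−4)² + (3.8−4)² = 16.55.
The Normal likelihood contributes (σ²)^(−n/2) exp(−SS/(2σ²)), so the posterior is Inverse-Gamma(α + n/2, β + SS/2) = Inverse-Gamma(9, 15.275).
The mode of Inverse-Gamma(a, b) is b/(a+1) = 15.275/10 ≈ 1.5275.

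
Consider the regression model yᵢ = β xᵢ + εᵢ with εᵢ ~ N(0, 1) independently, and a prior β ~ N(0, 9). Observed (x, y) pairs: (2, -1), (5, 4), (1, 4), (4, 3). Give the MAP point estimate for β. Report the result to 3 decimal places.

β̂_MAP = 0.737

log p(β | y) = −Σ(yᵢ − βxᵢ)²/(2·1) − β²/(2·9) + const.
Setting the derivative to zero: Σxᵢ(yᵢ − βxᵢ)/1 − β/9 = 0, so β = Σxᵢyᵢ / (Σxᵢ² + σ²/τ²).
Σxᵢyᵢ = 2·(-1) + 5·4 + 1·4 + 4·3 = 34; Σxᵢ² = 46; σ²/τ² = 1/9.
β̂_MAP = 34 / (46 + 1/9) = 34/(415/9) = 306/415 ≈ 0.737.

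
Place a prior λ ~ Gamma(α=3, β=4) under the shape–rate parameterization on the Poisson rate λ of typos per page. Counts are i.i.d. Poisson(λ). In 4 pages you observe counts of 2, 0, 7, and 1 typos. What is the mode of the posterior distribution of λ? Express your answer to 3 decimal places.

λ̂_MAP = 1.500

Σxᵢ = 2+0+7+1 = 10, with n = 4.
Posterior ∝ λ^2e^(−4λ) · λ^10e^(−4λ) = λ^12e^(−8λ), i.e. Gamma(shape=13, rate=8).
The mode of a Gamma(a, b) with a ≥ 1 (shape–rate) is (a−1)/b = 12/8 ≈ 1.500.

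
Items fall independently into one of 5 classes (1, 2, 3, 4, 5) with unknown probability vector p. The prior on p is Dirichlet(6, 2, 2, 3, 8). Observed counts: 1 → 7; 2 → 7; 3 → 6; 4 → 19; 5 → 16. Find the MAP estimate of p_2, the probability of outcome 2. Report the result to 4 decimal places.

The posterior is Dirichlet(αᵢ + nᵢ) = Dirichlet(13, 9, 8, 22, 24).
For a Dirichlet(a₁,…,a_K) with all aᵢ > 1, the mode has j-th component (aⱼ − 1)/(Σaᵢ − K).
Here Σaᵢ = 76 and K = 5, so p_2 = (9 − 1)/(76 − 5) = 8/71 ≈ 0.1127.

MAP estimate: 0.1127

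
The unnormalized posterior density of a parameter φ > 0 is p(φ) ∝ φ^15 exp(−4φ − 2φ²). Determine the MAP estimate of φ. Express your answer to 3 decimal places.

φ̂_MAP = 1.500

ℓ'(φ) = 15/φ − 4 − 4φ. Setting this to zero and multiplying by φ: 4φ² + 4φ − 15 = 0.
φ = (−4 + √(4² + 4·4·15)) / (2·4) = (−4 + √256) / 8 = (−4 + 16)/8 = 3/2.
ℓ''(φ) = −15/φ² − 4 < 0, confirming a maximum.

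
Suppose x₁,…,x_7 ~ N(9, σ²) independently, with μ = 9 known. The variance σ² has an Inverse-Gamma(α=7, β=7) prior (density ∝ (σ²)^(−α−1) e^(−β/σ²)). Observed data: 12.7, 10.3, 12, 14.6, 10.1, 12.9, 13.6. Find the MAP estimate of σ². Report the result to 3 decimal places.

Sum of squared deviations about the known mean: SS = (12.7−9)² + (10.3−9)² + (12−9)² + (14.6−9)² + (10.1−9)² + (12.9−9)² + (13.6−9)² = 93.32.
The Normal likelihood contributes (σ²)^(−n/2) exp(−SS/(2σ²)), so the posterior is Inverse-Gamma(α + n/2, β + SS/2) = Inverse-Gamma(10.5, 53.66).
The mode of Inverse-Gamma(a, b) is b/(a+1) = 53.66/11.5 ≈ 4.666.

σ̂²_MAP = 4.666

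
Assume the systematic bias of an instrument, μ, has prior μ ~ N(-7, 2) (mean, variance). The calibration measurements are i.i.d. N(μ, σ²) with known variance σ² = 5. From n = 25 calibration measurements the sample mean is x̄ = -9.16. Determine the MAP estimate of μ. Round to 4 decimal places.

n = 25, x̄ = -9.16.
For a Normal prior and Normal likelihood with known variance, the posterior is Normal; its mode equals its mean, the precision-weighted average.
Prior precision 1/σ₀² = 1/2 = 0.5; data precision n/σ² = 25/5 = 5.
μ̂ = (0.5·(-7) + 5·(-9.16)) / (0.5 + 5) = (-49.3)/5.5 = -493/55 ≈ -8.9636.

μ̂_MAP = -8.9636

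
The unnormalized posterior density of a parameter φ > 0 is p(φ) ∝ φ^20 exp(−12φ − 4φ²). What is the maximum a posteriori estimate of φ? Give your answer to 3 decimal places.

ℓ'(φ) = 20/φ − 12 − 8φ. Setting this to zero and multiplying by φ: 8φ² + 12φ − 20 = 0.
φ = (−12 + √(12² + 4·8·20)) / (2·8) = (−12 + √784) / 16 = (−12 + 28)/16 = 1.
ℓ''(φ) = −20/φ² − 8 < 0, confirming a maximum.

φ̂_MAP = 1.000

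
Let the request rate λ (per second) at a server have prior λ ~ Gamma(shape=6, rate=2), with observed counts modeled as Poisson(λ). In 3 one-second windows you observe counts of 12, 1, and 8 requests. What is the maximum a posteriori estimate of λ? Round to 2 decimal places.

Σxᵢ = 12+1+8 = 21, with n = 3.
Posterior ∝ λ^5e^(−2λ) · λ^21e^(−3λ) = λ^26e^(−5λ), i.e. Gamma(shape=27, rate=5).
The mode of a Gamma(a, b) with a ≥ 1 (shape–rate) is (a−1)/b = 26/5 ≈ 5.20.

λ̂_MAP = 5.20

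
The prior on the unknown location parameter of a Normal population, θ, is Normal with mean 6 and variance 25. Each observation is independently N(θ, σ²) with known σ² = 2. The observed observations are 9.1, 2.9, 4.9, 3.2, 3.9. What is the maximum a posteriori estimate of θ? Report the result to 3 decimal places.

n = 5; x̄ = (9.1 + 2.9 + 4.9 + 3.2 + 3.9)/5 = 24/5 = 4.8.
For a Normal prior and Normal likelihood with known variance, the posterior is Normal; its mode equals its mean, the precision-weighted average.
Prior precision 1/σ₀² = 1/25 = 0.04; data precision n/σ² = 5/2 = 2.5.
θ̂ = (0.04·6 + 2.5·4.8) / (0.04 + 2.5) = 12.24/2.54 = 612/127 ≈ 4.819.

θ̂_MAP = 4.819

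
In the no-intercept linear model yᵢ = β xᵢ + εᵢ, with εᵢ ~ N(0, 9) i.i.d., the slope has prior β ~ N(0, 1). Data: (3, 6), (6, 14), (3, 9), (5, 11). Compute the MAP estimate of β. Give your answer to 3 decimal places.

log p(β | y) = −Σ(yᵢ − βxᵢ)²/(2·9) − β²/(2·1) + const.
Setting the derivative to zero: Σxᵢ(yᵢ − βxᵢ)/9 − β/1 = 0, so β = Σxᵢyᵢ / (Σxᵢ² + σ²/τ²).
Σxᵢyᵢ = 3·6 + 6·14 + 3·9 + 5·11 = 184; Σxᵢ² = 79; σ²/τ² = 9.
β̂_MAP = 184 / (79 + 9) = 184/88 ≈ 2.091.

β̂_MAP = 2.091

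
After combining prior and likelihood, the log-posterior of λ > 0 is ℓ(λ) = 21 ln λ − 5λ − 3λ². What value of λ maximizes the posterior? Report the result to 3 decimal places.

ℓ'(λ) = 21/λ − 5 − 6λ. Setting this to zero and multiplying by λ: 6λ² + 5λ − 21 = 0.
λ = (−5 + √(5² + 4·6·21)) / (2·6) = (−5 + √529) / 12 = (−5 + 23)/12 = 3/2.
ℓ''(λ) = −21/λ² − 6 < 0, confirming a maximum.

λ̂_MAP = 1.500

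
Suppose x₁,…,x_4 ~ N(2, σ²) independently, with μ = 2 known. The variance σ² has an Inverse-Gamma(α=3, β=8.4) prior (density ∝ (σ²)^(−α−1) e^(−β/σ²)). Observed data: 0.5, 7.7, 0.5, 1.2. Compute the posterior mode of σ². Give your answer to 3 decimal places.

Sum of squared deviations about the known mean: SS = (0.5−2)² + (7.7−2)² + (0.5−2)² + (1.2−2)² = 37.63.
The Normal likelihood contributes (σ²)^(−n/2) exp(−SS/(2σ²)), so the posterior is Inverse-Gamma(α + n/2, β + SS/2) = Inverse-Gamma(5, 27.215).
The mode of Inverse-Gamma(a, b) is b/(a+1) = 27.215/6 ≈ 4.536.

σ̂²_MAP = 4.536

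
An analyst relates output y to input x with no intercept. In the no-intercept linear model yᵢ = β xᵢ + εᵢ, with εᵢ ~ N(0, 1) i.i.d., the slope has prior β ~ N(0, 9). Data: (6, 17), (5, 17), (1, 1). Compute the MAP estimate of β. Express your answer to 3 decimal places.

log p(β | y) = −Σ(yᵢ − βxᵢ)²/(2·1) − β²/(2·9) + const.
Setting the derivative to zero: Σxᵢ(yᵢ − βxᵢ)/1 − β/9 = 0, so β = Σxᵢyᵢ / (Σxᵢ² + σ²/τ²).
Σxᵢyᵢ = 6·17 + 5·17 + 1·1 = 188; Σxᵢ² = 62; σ²/τ² = 1/9.
β̂_MAP = 188 / (62 + 1/9) = 188/(559/9) = 1692/559 ≈ 3.027.

β̂_MAP = 3.027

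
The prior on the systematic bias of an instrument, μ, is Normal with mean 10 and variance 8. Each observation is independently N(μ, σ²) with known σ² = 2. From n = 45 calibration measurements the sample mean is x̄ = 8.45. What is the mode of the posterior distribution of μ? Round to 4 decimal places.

n = 45, x̄ = 8.45.
For a Normal prior and Normal likelihood with known variance, the posterior is Normal; its mode equals its mean, the precision-weighted average.
Prior precision 1/σ₀² = 1/8 = 0.125; data precision n/σ² = 45/2 = 22.5.
μ̂ = (0.125·10 + 22.5·8.45) / (0.125 + 22.5) = 191.375/22.625 = 1531/181 ≈ 8.4586.

μ̂_MAP = 8.4586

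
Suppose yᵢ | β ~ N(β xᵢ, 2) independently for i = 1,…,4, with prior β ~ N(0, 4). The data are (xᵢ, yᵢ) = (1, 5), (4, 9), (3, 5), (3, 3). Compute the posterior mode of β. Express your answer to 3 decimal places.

β̂_MAP = 1.831

log p(β | y) = −Σ(yᵢ − βxᵢ)²/(2·2) − β²/(2·4) + const.
Setting the derivative to zero: Σxᵢ(yᵢ − βxᵢ)/2 − β/4 = 0, so β = Σxᵢyᵢ / (Σxᵢ² + σ²/τ²).
Σxᵢyᵢ = 1·5 + 4·9 + 3·5 + 3·3 = 65; Σxᵢ² = 35; σ²/τ² = 0.5.
β̂_MAP = 65 / (35 + 0.5) = 65/35.5 ≈ 1.831.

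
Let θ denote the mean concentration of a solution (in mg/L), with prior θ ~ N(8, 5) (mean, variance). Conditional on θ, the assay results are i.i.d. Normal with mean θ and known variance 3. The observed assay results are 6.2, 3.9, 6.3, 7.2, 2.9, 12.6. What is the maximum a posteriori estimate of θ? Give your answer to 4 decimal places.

n = 6; x̄ = (6.2 + 3.9 + 6.3 + 7.2 + 2.9 + 12.6)/6 = 39.1/6 = 391/60 ≈ 6.5167.
For a Normal prior and Normal likelihood with known variance, the posterior is Normal; its mode equals its mean, the precision-weighted average.
Prior precision 1/σ₀² = 1/5 = 0.2; data precision n/σ² = 6/3 = 2.
θ̂ = (0.2·8 + 2·(391/60)) / (0.2 + 2) = (439/30)/2.2 = 439/66 ≈ 6.6515.

θ̂_MAP = 6.6515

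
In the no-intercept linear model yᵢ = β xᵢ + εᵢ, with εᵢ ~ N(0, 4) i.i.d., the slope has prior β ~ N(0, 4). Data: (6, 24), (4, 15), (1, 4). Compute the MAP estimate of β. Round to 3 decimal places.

β̂_MAP = 3.852

log p(β | y) = −Σ(yᵢ − βxᵢ)²/(2·4) − β²/(2·4) + const.
Setting the derivative to zero: Σxᵢ(yᵢ − βxᵢ)/4 − β/4 = 0, so β = Σxᵢyᵢ / (Σxᵢ² + σ²/τ²).
Σxᵢyᵢ = 6·24 + 4·15 + 1·4 = 208; Σxᵢ² = 53; σ²/τ² = 1.
β̂_MAP = 208 / (53 + 1) = 208/54 ≈ 3.852.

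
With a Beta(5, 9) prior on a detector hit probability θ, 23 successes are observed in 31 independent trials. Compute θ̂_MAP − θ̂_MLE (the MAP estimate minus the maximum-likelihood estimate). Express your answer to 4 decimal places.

Posterior is Beta(28, 17); MAP = (28−1)/(45−2) = 27/43 ≈ 0.62791.
MLE ignores the prior: θ̂_MLE = k/n = 23/31 ≈ 0.74194.
Difference = 27/43 − 23/31 = -152/1333 ≈ -0.1140.

MAP − MLE = -0.1140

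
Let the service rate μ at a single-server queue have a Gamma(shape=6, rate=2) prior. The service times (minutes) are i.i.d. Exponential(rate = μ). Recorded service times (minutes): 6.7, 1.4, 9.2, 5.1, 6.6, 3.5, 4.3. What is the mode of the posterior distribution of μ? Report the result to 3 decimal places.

The Exponential(rate=μ) likelihood is ∝ μ^n e^(−μΣtᵢ). Here n = 7 and Σtᵢ = 6.7 + 1.4 + 9.2 + 5.1 + 6.6 + 3.5 + 4.3 = 36.8.
Posterior ∝ μ^5e^(−2μ) · μ^7e^(−36.8μ) = μ^12e^(−38.8μ), i.e. Gamma(13, 38.8).
Mode = (a−1)/b = 12/38.8 ≈ 0.309.

μ̂_MAP = 0.309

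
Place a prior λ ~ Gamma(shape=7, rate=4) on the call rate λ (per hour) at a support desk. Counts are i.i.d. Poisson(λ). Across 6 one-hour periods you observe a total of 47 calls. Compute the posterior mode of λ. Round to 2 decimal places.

Σxᵢ = 47, n = 6.
Posterior ∝ λ^6e^(−4λ) · λ^47e^(−6λ) = λ^53e^(−10λ), i.e. Gamma(shape=54, rate=10).
The mode of a Gamma(a, b) with a ≥ 1 (shape–rate) is (a−1)/b = 53/10 ≈ 5.30.

λ̂_MAP = 5.30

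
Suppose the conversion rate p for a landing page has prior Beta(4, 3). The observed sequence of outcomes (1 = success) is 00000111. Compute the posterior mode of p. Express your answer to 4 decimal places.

p̂_MAP = 0.4615

Prior: Beta(4, 3).
Data: 3 successes in 8 trials (from the sequence). The binomial likelihood contributes p^3(1−p)^5, so the posterior is Beta(4+3, 3+5) = Beta(7, 8).
For Beta(a, b) with a, b > 1 the mode is (a−1)/(a+b−2) = 6/13 ≈ 0.4615.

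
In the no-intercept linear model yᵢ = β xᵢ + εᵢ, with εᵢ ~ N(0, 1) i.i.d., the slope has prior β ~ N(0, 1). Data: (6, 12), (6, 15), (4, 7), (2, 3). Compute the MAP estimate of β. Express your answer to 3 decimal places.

log p(β | y) = −Σ(yᵢ − βxᵢ)²/(2·1) − β²/(2·1) + const.
Setting the derivative to zero: Σxᵢ(yᵢ − βxᵢ)/1 − β/1 = 0, so β = Σxᵢyᵢ / (Σxᵢ² + σ²/τ²).
Σxᵢyᵢ = 6·12 + 6·15 + 4·7 + 2·3 = 196; Σxᵢ² = 92; σ²/τ² = 1.
β̂_MAP = 196 / (92 + 1) = 196/93 ≈ 2.108.

β̂_MAP = 2.108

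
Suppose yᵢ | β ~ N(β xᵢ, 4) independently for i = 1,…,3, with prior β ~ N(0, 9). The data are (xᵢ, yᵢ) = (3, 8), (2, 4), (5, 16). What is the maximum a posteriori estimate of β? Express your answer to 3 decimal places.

β̂_MAP = 2.913

log p(β | y) = −Σ(yᵢ − βxᵢ)²/(2·4) − β²/(2·9) + const.
Setting the derivative to zero: Σxᵢ(yᵢ − βxᵢ)/4 − β/9 = 0, so β = Σxᵢyᵢ / (Σxᵢ² + σ²/τ²).
Σxᵢyᵢ = 3·8 + 2·4 + 5·16 = 112; Σxᵢ² = 38; σ²/τ² = 4/9.
β̂_MAP = 112 / (38 + 4/9) = 112/(346/9) = 504/173 ≈ 2.913.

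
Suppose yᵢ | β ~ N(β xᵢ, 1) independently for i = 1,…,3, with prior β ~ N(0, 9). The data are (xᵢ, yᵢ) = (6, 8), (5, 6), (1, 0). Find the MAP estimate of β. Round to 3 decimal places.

β̂_MAP = 1.256

log p(β | y) = −Σ(yᵢ − βxᵢ)²/(2·1) − β²/(2·9) + const.
Setting the derivative to zero: Σxᵢ(yᵢ − βxᵢ)/1 − β/9 = 0, so β = Σxᵢyᵢ / (Σxᵢ² + σ²/τ²).
Σxᵢyᵢ = 6·8 + 5·6 + 1·0 = 78; Σxᵢ² = 62; σ²/τ² = 1/9.
β̂_MAP = 78 / (62 + 1/9) = 78/(559/9) = 54/43 ≈ 1.256.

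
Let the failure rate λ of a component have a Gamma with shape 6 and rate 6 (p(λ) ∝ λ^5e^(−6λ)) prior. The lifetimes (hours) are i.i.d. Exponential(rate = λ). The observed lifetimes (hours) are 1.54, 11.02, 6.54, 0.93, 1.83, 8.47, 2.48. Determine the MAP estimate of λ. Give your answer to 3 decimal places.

λ̂_MAP = 0.309

The Exponential(rate=λ) likelihood is ∝ λ^n e^(−λΣtᵢ). Here n = 7 and Σtᵢ = 1.54 + 11.02 + 6.54 + 0.93 + 1.83 + 8.47 + 2.48 = 32.81.
Posterior ∝ λ^5e^(−6λ) · λ^7e^(−32.81λ) = λ^12e^(−38.81λ), i.e. Gamma(13, 38.81).
Mode = (a−1)/b = 12/38.81 ≈ 0.309.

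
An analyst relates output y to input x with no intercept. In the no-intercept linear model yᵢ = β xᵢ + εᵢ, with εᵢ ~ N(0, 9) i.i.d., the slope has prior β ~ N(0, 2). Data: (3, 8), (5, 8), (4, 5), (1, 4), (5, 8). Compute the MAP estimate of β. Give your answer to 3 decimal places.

β̂_MAP = 1.590

log p(β | y) = −Σ(yᵢ − βxᵢ)²/(2·9) − β²/(2·2) + const.
Setting the derivative to zero: Σxᵢ(yᵢ − βxᵢ)/9 − β/2 = 0, so β = Σxᵢyᵢ / (Σxᵢ² + σ²/τ²).
Σxᵢyᵢ = 3·8 + 5·8 + 4·5 + 1·4 + 5·8 = 128; Σxᵢ² = 76; σ²/τ² = 4.5.
β̂_MAP = 128 / (76 + 4.5) = 128/80.5 ≈ 1.590.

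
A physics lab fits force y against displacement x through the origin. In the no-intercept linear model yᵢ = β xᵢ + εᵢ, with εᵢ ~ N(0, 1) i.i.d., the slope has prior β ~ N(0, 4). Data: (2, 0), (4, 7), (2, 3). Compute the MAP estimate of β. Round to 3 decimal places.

β̂_MAP = 1.402

log p(β | y) = −Σ(yᵢ − βxᵢ)²/(2·1) − β²/(2·4) + const.
Setting the derivative to zero: Σxᵢ(yᵢ − βxᵢ)/1 − β/4 = 0, so β = Σxᵢyᵢ / (Σxᵢ² + σ²/τ²).
Σxᵢyᵢ = 2·0 + 4·7 + 2·3 = 34; Σxᵢ² = 24; σ²/τ² = 0.25.
β̂_MAP = 34 / (24 + 0.25) = 34/24.25 ≈ 1.402.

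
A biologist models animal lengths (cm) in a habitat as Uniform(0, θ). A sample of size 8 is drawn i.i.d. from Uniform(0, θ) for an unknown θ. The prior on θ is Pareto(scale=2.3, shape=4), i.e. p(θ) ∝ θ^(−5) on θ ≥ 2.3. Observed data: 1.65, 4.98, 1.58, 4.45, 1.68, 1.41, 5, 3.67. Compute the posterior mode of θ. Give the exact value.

θ̂_MAP = 5

The Uniform(0, θ) likelihood is θ^(−n) for θ ≥ max(xᵢ), zero otherwise. Here max(xᵢ) = 5.
Posterior ∝ θ^(−5) · θ^(−8) = θ^(−13) on θ ≥ max(2.3, 5) = 5.
This density is strictly decreasing in θ, so the posterior mode lies at the lower boundary of the support.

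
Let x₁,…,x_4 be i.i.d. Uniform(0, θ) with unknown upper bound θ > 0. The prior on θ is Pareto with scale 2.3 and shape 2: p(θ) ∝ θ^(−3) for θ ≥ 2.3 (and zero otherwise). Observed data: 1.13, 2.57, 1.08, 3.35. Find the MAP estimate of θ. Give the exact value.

θ̂_MAP = 3.35

The Uniform(0, θ) likelihood is θ^(−n) for θ ≥ max(xᵢ), zero otherwise. Here max(xᵢ) = 3.35.
Posterior ∝ θ^(−3) · θ^(−4) = θ^(−7) on θ ≥ max(2.3, 3.35) = 3.35.
This density is strictly decreasing in θ, so the posterior mode lies at the lower boundary of the support.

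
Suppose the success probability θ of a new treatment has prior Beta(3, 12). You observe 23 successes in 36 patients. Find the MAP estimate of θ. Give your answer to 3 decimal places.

θ̂_MAP = 0.510

Prior: Beta(3, 12).
Data: 23 successes in 36 trials. The binomial likelihood contributes θ^23(1−θ)^13, so the posterior is Beta(3+23, 12+13) = Beta(26, 25).
For Beta(a, b) with a, b > 1 the mode is (a−1)/(a+b−2) = 25/49 ≈ 0.510.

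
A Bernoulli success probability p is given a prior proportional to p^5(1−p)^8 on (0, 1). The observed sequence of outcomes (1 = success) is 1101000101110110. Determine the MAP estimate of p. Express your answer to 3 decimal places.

The prior density ∝ p^5(1−p)^8 is the kernel of Beta(6, 9).
Data: 9 successes in 16 trials (from the sequence). The binomial likelihood contributes p^9(1−p)^7, so the posterior is Beta(6+9, 9+7) = Beta(15, 16).
For Beta(a, b) with a, b > 1 the mode is (a−1)/(a+b−2) = 14/29 ≈ 0.483.

p̂_MAP = 0.483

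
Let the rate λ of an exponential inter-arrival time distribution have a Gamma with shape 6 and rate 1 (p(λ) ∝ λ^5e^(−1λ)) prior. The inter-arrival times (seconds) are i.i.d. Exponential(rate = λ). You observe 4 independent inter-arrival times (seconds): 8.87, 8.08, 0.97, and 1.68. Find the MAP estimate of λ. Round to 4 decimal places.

The Exponential(rate=λ) likelihood is ∝ λ^n e^(−λΣtᵢ). Here n = 4 and Σtᵢ = 8.87 + 8.08 + 0.97 + 1.68 = 19.60.
Posterior ∝ λ^5e^(−1λ) · λ^4e^(−19.60λ) = λ^9e^(−20.60λ), i.e. Gamma(10, 20.60).
Mode = (a−1)/b = 9/20.60 ≈ 0.4369.

λ̂_MAP = 0.4369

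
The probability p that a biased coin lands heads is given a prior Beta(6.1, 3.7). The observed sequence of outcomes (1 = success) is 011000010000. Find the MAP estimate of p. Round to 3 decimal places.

p̂_MAP = 0.409

Prior: Beta(6.1, 3.7).
Data: 3 successes in 12 trials (from the sequence). The binomial likelihood contributes p^3(1−p)^9, so the posterior is Beta(6.1+3, 3.7+9) = Beta(9.1, 12.7).
For Beta(a, b) with a, b > 1 the mode is (a−1)/(a+b−2) = 8.1/19.8 ≈ 0.409.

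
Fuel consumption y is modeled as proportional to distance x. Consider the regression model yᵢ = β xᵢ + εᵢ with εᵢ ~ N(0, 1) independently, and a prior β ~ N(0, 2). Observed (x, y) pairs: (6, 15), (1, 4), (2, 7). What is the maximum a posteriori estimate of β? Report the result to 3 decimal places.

β̂_MAP = 2.602

log p(β | y) = −Σ(yᵢ − βxᵢ)²/(2·1) − β²/(2·2) + const.
Setting the derivative to zero: Σxᵢ(yᵢ − βxᵢ)/1 − β/2 = 0, so β = Σxᵢyᵢ / (Σxᵢ² + σ²/τ²).
Σxᵢyᵢ = 6·15 + 1·4 + 2·7 = 108; Σxᵢ² = 41; σ²/τ² = 0.5.
β̂_MAP = 108 / (41 + 0.5) = 108/41.5 ≈ 2.602.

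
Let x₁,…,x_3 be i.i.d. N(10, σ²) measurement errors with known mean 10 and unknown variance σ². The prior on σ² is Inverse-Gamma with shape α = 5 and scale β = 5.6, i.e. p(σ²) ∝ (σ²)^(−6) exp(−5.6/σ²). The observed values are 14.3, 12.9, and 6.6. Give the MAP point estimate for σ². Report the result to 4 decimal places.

σ̂²_MAP = 3.3107

Sum of squared deviations about the known mean: SS = (14.3−10)² + (12.9−10)² + (6.6−10)² = 38.46.
The Normal likelihood contributes (σ²)^(−n/2) exp(−SS/(2σ²)), so the posterior is Inverse-Gamma(α + n/2, β + SS/2) = Inverse-Gamma(6.5, 24.83).
The mode of Inverse-Gamma(a, b) is b/(a+1) = 24.83/7.5 ≈ 3.3107.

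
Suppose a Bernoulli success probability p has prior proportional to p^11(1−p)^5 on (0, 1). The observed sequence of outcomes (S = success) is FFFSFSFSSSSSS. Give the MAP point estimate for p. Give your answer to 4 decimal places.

The prior density ∝ p^11(1−p)^5 is the kernel of Beta(12, 6).
Data: 8 successes in 13 trials (from the sequence). The binomial likelihood contributes p^8(1−p)^5, so the posterior is Beta(12+8, 6+5) = Beta(20, 11).
For Beta(a, b) with a, b > 1 the mode is (a−1)/(a+b−2) = 19/29 ≈ 0.6552.

p̂_MAP = 0.6552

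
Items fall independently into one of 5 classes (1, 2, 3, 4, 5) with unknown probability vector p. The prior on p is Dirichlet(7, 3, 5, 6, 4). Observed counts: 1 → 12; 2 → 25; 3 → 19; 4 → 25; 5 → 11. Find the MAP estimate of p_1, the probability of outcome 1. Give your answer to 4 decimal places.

MAP estimate: 0.1607

The posterior is Dirichlet(αᵢ + nᵢ) = Dirichlet(19, 28, 24, 31, 15).
For a Dirichlet(a₁,…,a_K) with all aᵢ > 1, the mode has j-th component (aⱼ − 1)/(Σaᵢ − K).
Here Σaᵢ = 117 and K = 5, so p_1 = (19 − 1)/(117 − 5) = 18/112 ≈ 0.1607.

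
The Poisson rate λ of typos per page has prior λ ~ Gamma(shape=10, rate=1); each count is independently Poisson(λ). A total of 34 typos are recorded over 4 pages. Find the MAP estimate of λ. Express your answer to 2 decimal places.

Σxᵢ = 34, n = 4.
Posterior ∝ λ^9e^(−1λ) · λ^34e^(−4λ) = λ^43e^(−5λ), i.e. Gamma(shape=44, rate=5).
The mode of a Gamma(a, b) with a ≥ 1 (shape–rate) is (a−1)/b = 43/5 ≈ 8.60.

λ̂_MAP = 8.60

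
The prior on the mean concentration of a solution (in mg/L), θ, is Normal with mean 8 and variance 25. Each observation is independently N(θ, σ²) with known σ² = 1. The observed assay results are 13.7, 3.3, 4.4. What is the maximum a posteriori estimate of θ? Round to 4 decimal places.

n = 3; x̄ = (13.7 + 3.3 + 4.4)/3 = 21.4/3 = 107/15 ≈ 7.1333.
For a Normal prior and Normal likelihood with known variance, the posterior is Normal; its mode equals its mean, the precision-weighted average.
Prior precision 1/σ₀² = 1/25 = 0.04; data precision n/σ² = 3/1 = 3.
θ̂ = (0.04·8 + 3·(107/15)) / (0.04 + 3) = 21.72/3.04 = 543/76 ≈ 7.1447.

θ̂_MAP = 7.1447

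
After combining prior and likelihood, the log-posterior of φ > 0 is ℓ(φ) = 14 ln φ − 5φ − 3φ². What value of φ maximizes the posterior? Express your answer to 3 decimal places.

φ̂_MAP = 1.167

ℓ'(φ) = 14/φ − 5 − 6φ. Setting this to zero and multiplying by φ: 6φ² + 5φ − 14 = 0.
φ = (−5 + √(5² + 4·6·14)) / (2·6) = (−5 + √361) / 12 = (−5 + 19)/12 = 7/6.
ℓ''(φ) = −14/φ² − 6 < 0, confirming a maximum.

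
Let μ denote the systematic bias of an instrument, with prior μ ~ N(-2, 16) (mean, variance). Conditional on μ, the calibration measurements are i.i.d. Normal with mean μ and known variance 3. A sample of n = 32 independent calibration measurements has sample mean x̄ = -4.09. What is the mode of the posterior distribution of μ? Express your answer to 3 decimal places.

n = 32, x̄ = -4.09.
For a Normal prior and Normal likelihood with known variance, the posterior is Normal; its mode equals its mean, the precision-weighted average.
Prior precision 1/σ₀² = 1/16 = 0.0625; data precision n/σ² = 32/3.
μ̂ = (0.0625·(-2) + (32/3)·(-4.09)) / (0.0625 + 32/3) = (-26251/600)/(515/48) = -52502/12875 ≈ -4.078.

μ̂_MAP = -4.078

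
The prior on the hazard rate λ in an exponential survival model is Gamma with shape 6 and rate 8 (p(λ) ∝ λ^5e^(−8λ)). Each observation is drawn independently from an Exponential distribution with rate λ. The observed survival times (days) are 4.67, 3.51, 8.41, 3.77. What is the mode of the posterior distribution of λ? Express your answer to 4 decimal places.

The Exponential(rate=λ) likelihood is ∝ λ^n e^(−λΣtᵢ). Here n = 4 and Σtᵢ = 4.67 + 3.51 + 8.41 + 3.77 = 20.36.
Posterior ∝ λ^5e^(−8λ) · λ^4e^(−20.36λ) = λ^9e^(−28.36λ), i.e. Gamma(10, 28.36).
Mode = (a−1)/b = 9/28.36 ≈ 0.3173.

λ̂_MAP = 0.3173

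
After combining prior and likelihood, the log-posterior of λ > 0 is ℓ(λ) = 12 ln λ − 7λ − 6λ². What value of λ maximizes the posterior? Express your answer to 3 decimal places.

ℓ'(λ) = 12/λ − 7 − 12λ. Setting this to zero and multiplying by λ: 12λ² + 7λ − 12 = 0.
λ = (−7 + √(7² + 4·12·12)) / (2·12) = (−7 + √625) / 24 = (−7 + 25)/24 = 3/4.
ℓ''(λ) = −12/λ² − 12 < 0, confirming a maximum.

λ̂_MAP = 0.750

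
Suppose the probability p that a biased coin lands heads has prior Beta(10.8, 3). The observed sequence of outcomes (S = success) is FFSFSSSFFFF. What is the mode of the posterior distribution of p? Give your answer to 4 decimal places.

p̂_MAP = 0.6053

Prior: Beta(10.8, 3).
Data: 4 successes in 11 trials (from the sequence). The binomial likelihood contributes p^4(1−p)^7, so the posterior is Beta(10.8+4, 3+7) = Beta(14.8, 10).
For Beta(a, b) with a, b > 1 the mode is (a−1)/(a+b−2) = 13.8/22.8 ≈ 0.6053.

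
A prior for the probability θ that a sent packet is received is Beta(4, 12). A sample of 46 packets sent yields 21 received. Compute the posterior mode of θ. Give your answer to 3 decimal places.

Prior: Beta(4, 12).
Data: 21 successes in 46 trials. The binomial likelihood contributes θ^21(1−θ)^25, so the posterior is Beta(4+21, 12+25) = Beta(25, 37).
For Beta(a, b) with a, b > 1 the mode is (a−1)/(a+b−2) = 24/60 ≈ 0.400.

θ̂_MAP = 0.400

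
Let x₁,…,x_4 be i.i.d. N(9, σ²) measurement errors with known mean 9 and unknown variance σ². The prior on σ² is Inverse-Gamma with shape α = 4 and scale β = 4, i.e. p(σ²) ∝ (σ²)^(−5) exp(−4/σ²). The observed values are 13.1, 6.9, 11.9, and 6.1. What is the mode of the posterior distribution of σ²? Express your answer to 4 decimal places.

Sum of squared deviations about the known mean: SS = (13.1−9)² + (6.9−9)² + (11.9−9)² + (6.1−9)² = 38.04.
The Normal likelihood contributes (σ²)^(−n/2) exp(−SS/(2σ²)), so the posterior is Inverse-Gamma(α + n/2, β + SS/2) = Inverse-Gamma(6, 23.02).
The mode of Inverse-Gamma(a, b) is b/(a+1) = 23.02/7 ≈ 3.2886.

σ̂²_MAP = 3.2886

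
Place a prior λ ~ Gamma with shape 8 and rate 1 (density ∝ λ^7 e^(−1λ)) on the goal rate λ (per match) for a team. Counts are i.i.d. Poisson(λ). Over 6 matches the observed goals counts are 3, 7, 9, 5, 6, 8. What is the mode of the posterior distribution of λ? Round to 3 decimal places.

Σxᵢ = 3+7+9+5+6+8 = 38, with n = 6.
Posterior ∝ λ^7e^(−1λ) · λ^38e^(−6λ) = λ^45e^(−7λ), i.e. Gamma(shape=46, rate=7).
The mode of a Gamma(a, b) with a ≥ 1 (shape–rate) is (a−1)/b = 45/7 ≈ 6.429.

λ̂_MAP = 6.429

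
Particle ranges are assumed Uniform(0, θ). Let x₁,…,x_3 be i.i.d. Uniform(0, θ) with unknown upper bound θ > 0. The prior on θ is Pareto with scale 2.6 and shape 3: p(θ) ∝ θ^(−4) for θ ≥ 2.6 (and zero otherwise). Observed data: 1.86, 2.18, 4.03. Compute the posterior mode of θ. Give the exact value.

The Uniform(0, θ) likelihood is θ^(−n) for θ ≥ max(xᵢ), zero otherwise. Here max(xᵢ) = 4.03.
Posterior ∝ θ^(−4) · θ^(−3) = θ^(−7) on θ ≥ max(2.6, 4.03) = 4.03.
This density is strictly decreasing in θ, so the posterior mode lies at the lower boundary of the support.

θ̂_MAP = 4.03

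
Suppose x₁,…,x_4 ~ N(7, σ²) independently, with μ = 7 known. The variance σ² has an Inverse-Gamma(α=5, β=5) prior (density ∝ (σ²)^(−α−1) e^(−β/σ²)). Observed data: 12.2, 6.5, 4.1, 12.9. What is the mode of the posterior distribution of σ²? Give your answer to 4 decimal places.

σ̂²_MAP = 5.0319

Sum of squared deviations about the known mean: SS = (12.2−7)² + (6.5−7)² + (4.1−7)² + (12.9−7)² = 70.51.
The Normal likelihood contributes (σ²)^(−n/2) exp(−SS/(2σ²)), so the posterior is Inverse-Gamma(α + n/2, β + SS/2) = Inverse-Gamma(7, 40.255).
The mode of Inverse-Gamma(a, b) is b/(a+1) = 40.255/8 ≈ 5.0319.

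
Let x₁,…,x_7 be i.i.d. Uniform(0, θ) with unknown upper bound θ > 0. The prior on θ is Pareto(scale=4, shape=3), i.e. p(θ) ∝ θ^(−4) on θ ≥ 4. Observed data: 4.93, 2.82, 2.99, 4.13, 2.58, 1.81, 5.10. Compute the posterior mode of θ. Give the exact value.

θ̂_MAP = 5.10

The Uniform(0, θ) likelihood is θ^(−n) for θ ≥ max(xᵢ), zero otherwise. Here max(xᵢ) = 5.10.
Posterior ∝ θ^(−4) · θ^(−7) = θ^(−11) on θ ≥ max(4, 5.10) = 5.10.
This density is strictly decreasing in θ, so the posterior mode lies at the lower boundary of the support.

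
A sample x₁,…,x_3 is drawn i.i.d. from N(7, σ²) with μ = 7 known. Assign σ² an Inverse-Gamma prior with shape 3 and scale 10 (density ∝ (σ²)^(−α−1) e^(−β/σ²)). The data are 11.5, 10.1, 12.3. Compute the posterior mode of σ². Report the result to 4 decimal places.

σ̂²_MAP = 7.0864

Sum of squared deviations about the known mean: SS = (11.5−7)² + (10.1−7)² + (12.3−7)² = 57.95.
The Normal likelihood contributes (σ²)^(−n/2) exp(−SS/(2σ²)), so the posterior is Inverse-Gamma(α + n/2, β + SS/2) = Inverse-Gamma(4.5, 38.975).
The mode of Inverse-Gamma(a, b) is b/(a+1) = 38.975/5.5 ≈ 7.0864.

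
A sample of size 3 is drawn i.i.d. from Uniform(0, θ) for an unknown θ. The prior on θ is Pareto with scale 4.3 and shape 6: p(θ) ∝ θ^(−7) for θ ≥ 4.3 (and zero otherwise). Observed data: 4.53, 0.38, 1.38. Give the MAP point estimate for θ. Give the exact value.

The Uniform(0, θ) likelihood is θ^(−n) for θ ≥ max(xᵢ), zero otherwise. Here max(xᵢ) = 4.53.
Posterior ∝ θ^(−7) · θ^(−3) = θ^(−10) on θ ≥ max(4.3, 4.53) = 4.53.
This density is strictly decreasing in θ, so the posterior mode lies at the lower boundary of the support.

θ̂_MAP = 4.53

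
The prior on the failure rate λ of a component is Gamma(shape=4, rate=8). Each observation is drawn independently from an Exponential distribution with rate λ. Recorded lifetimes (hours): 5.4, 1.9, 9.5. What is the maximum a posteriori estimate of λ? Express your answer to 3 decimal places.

λ̂_MAP = 0.242

The Exponential(rate=λ) likelihood is ∝ λ^n e^(−λΣtᵢ). Here n = 3 and Σtᵢ = 5.4 + 1.9 + 9.5 = 16.8.
Posterior ∝ λ^3e^(−8λ) · λ^3e^(−16.8λ) = λ^6e^(−24.8λ), i.e. Gamma(7, 24.8).
Mode = (a−1)/b = 6/24.8 ≈ 0.242.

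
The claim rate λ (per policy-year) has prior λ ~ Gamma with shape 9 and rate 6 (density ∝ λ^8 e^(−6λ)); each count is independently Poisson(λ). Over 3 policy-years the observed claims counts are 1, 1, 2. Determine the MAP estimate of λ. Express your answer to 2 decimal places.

λ̂_MAP = 1.33

Σxᵢ = 1+1+2 = 4, with n = 3.
Posterior ∝ λ^8e^(−6λ) · λ^4e^(−3λ) = λ^12e^(−9λ), i.e. Gamma(shape=13, rate=9).
The mode of a Gamma(a, b) with a ≥ 1 (shape–rate) is (a−1)/b = 12/9 ≈ 1.33.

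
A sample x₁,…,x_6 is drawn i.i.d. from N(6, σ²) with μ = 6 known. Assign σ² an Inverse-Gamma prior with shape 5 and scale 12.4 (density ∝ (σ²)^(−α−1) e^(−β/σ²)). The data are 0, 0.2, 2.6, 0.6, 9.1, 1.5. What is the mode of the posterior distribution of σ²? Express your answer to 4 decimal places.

σ̂²_MAP = 9.1678

Sum of squared deviations about the known mean: SS = (0−6)² + (0.2−6)² + (2.6−6)² + (0.6−6)² + (9.1−6)² + (1.5−6)² = 140.22.
The Normal likelihood contributes (σ²)^(−n/2) exp(−SS/(2σ²)), so the posterior is Inverse-Gamma(α + n/2, β + SS/2) = Inverse-Gamma(8, 82.51).
The mode of Inverse-Gamma(a, b) is b/(a+1) = 82.51/9 ≈ 9.1678.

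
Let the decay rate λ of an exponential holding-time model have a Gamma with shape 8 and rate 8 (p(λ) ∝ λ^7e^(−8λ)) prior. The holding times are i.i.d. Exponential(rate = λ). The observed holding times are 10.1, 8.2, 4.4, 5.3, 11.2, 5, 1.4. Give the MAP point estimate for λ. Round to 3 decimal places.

The Exponential(rate=λ) likelihood is ∝ λ^n e^(−λΣtᵢ). Here n = 7 and Σtᵢ = 10.1 + 8.2 + 4.4 + 5.3 + 11.2 + 5 + 1.4 = 45.6.
Posterior ∝ λ^7e^(−8λ) · λ^7e^(−45.6λ) = λ^14e^(−53.6λ), i.e. Gamma(15, 53.6).
Mode = (a−1)/b = 14/53.6 ≈ 0.261.

λ̂_MAP = 0.261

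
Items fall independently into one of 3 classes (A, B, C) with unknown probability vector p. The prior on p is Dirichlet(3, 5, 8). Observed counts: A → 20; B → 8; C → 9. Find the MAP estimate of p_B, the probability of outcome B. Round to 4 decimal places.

The posterior is Dirichlet(αᵢ + nᵢ) = Dirichlet(23, 13, 17).
For a Dirichlet(a₁,…,a_K) with all aᵢ > 1, the mode has j-th component (aⱼ − 1)/(Σaᵢ − K).
Here Σaᵢ = 53 and K = 3, so p_B = (13 − 1)/(53 − 3) = 12/50 ≈ 0.2400.

MAP estimate of p_B = 0.2400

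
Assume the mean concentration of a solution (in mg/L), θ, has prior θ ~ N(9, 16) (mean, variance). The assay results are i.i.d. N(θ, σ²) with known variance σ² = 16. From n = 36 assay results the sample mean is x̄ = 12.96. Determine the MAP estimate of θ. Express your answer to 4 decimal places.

θ̂_MAP = 12.8530

n = 36, x̄ = 12.96.
For a Normal prior and Normal likelihood with known variance, the posterior is Normal; its mode equals its mean, the precision-weighted average.
Prior precision 1/σ₀² = 1/16 = 0.0625; data precision n/σ² = 36/16 = 2.25.
θ̂ = (0.0625·9 + 2.25·12.96) / (0.0625 + 2.25) = 29.7225/2.3125 = 11889/925 ≈ 12.8530.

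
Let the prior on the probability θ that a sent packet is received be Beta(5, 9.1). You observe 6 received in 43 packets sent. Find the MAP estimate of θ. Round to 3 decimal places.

Prior: Beta(5, 9.1).
Data: 6 successes in 43 trials. The binomial likelihood contributes θ^6(1−θ)^37, so the posterior is Beta(5+6, 9.1+37) = Beta(11, 46.1).
For Beta(a, b) with a, b > 1 the mode is (a−1)/(a+b−2) = 10/55.1 ≈ 0.181.

θ̂_MAP = 0.181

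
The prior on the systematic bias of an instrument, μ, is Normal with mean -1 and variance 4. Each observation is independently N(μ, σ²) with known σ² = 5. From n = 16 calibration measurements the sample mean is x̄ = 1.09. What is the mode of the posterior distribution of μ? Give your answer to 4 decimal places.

n = 16, x̄ = 1.09.
For a Normal prior and Normal likelihood with known variance, the posterior is Normal; its mode equals its mean, the precision-weighted average.
Prior precision 1/σ₀² = 1/4 = 0.25; data precision n/σ² = 16/5 = 3.2.
μ̂ = (0.25·(-1) + 3.2·1.09) / (0.25 + 3.2) = 3.238/3.45 = 1619/1725 ≈ 0.9386.

μ̂_MAP = 0.9386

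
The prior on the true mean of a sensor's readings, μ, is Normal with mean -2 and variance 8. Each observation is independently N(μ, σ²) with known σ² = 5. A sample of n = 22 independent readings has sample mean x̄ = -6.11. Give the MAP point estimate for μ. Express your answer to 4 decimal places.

n = 22, x̄ = -6.11.
For a Normal prior and Normal likelihood with known variance, the posterior is Normal; its mode equals its mean, the precision-weighted average.
Prior precision 1/σ₀² = 1/8 = 0.125; data precision n/σ² = 22/5 = 4.4.
μ̂ = (0.125·(-2) + 4.4·(-6.11)) / (0.125 + 4.4) = (-27.134)/4.525 = -27134/4525 ≈ -5.9965.

μ̂_MAP = -5.9965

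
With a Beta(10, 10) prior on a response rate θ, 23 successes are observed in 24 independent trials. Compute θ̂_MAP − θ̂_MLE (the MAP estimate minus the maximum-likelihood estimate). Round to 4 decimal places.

Posterior is Beta(33, 11); MAP = (33−1)/(44−2) = 32/42 ≈ 0.76190.
MLE ignores the prior: θ̂_MLE = k/n = 23/24 ≈ 0.95833.
Difference = 32/42 − 23/24 = -11/56 ≈ -0.1964.

MAP − MLE = -0.1964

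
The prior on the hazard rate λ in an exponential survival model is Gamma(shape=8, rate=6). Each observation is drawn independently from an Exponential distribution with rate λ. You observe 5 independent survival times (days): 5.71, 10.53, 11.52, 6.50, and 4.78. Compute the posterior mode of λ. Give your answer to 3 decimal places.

The Exponential(rate=λ) likelihood is ∝ λ^n e^(−λΣtᵢ). Here n = 5 and Σtᵢ = 5.71 + 10.53 + 11.52 + 6.50 + 4.78 = 39.04.
Posterior ∝ λ^7e^(−6λ) · λ^5e^(−39.04λ) = λ^12e^(−45.04λ), i.e. Gamma(13, 45.04).
Mode = (a−1)/b = 12/45.04 ≈ 0.266.

λ̂_MAP = 0.266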